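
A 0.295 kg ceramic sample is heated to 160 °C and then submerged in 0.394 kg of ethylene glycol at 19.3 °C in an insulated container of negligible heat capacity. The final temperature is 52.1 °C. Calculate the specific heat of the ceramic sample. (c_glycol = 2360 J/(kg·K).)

Taking heat into each body as positive, Σ m c ΔT = 0:
0.295·c·(52.1 − 160) + 0.394·2360·(52.1 − 19.3) = 0
-31.83 c = -30499
c = -30499/-31.83 ≈ 958.2 J/(kg·K)

c ≈ 958 J/(kg·K)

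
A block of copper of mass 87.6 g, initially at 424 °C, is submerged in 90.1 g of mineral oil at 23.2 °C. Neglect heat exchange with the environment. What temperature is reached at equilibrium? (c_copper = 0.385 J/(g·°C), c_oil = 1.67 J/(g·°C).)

Heat gained plus heat lost sum to zero:
87.6*0.385*(T − 424) + 90.1*1.67*(T − 23.2) = 0
33.73(T − 424) + 150.47(T − 23.2) = 0
184.19 T = 17791
T ≈ 96.59 °C

T_f ≈ 96.6 °C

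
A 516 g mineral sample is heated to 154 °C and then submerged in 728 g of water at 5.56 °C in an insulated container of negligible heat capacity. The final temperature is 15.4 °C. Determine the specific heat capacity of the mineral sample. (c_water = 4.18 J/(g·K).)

c ≈ 0.419 J/(g·K)

Setting the total heat transfer to zero:
516·c·(15.4 − 154) + 728·4.18·(15.4 − 5.56) = 0
-71518 c = -29944
c = -29944/-71518 ≈ 0.4187 J/(g·K)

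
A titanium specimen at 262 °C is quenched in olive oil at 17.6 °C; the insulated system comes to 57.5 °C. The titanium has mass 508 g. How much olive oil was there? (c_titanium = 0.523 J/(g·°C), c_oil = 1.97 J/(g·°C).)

Heat lost by the titanium = heat gained by the oil:
508×0.523×(262 − 57.5) = m×1.97×(57.5 − 17.6)
78.6 m = 54332  ⇒  m ≈ 691.2 g

m ≈ 691 g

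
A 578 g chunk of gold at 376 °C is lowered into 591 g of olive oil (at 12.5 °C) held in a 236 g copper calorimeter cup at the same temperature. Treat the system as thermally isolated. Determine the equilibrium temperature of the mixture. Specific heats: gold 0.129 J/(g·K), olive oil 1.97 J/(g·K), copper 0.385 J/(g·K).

T_f ≈ 32.9 °C

Heat gained plus heat lost sum to zero:
578·0.129·(T − 376) + 591·1.97·(T − 12.5) + 236·0.385·(T − 12.5) = 0
74.56(T − 376) + 1164.3(T − 12.5) + 90.86(T − 12.5) = 0
(74.56 + 1164.3 + 90.86) T = 74.56·376 + 1164.3·12.5 + 90.86·12.5
T = 43724/1329.7 ≈ 32.88 °C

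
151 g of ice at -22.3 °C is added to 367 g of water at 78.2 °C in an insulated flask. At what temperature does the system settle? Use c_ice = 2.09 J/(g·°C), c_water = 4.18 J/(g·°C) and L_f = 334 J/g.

Taking heat into each body as positive, Σ m c ΔT = 0:
ice -22.3→0 °C: 151·2.09·22.3 = 7037.7
  latent heat to melt: 151·334 = 50434
  warm the meltwater: 631.18 T
  water cools: 367·4.18·(T − 78.2) = 1534.1(T − 78.2)
2165.2 T = 119963 − 57472 = 62492
T ≈ 28.86 °C — above 0 °C, consistent with complete melting.

T_f ≈ 28.9 °C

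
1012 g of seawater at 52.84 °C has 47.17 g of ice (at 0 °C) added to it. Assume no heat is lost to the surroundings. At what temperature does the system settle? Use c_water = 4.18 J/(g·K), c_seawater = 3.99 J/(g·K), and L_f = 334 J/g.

T_f ≈ 46.7 °C

Conservation of energy gives ΣQ = 0:
melt ice: 47.17·334 = 15755
  warm the meltwater: 197.17 T
  seawater: 4037.9(T − 52.84)
4235.1 T = 213362 − 15755 = 197607
T ≈ 46.66 °C (positive, so assuming full melt was valid).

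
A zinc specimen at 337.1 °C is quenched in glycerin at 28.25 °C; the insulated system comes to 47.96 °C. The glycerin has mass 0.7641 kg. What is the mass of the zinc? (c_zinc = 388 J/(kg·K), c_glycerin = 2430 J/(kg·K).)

Heat gained plus heat lost sum to zero:
m·388·(47.96 − 337.1) + 0.7641·2430·(47.96 − 28.25) = 0
-112186 m = -36597
m = -36597/-112186 ≈ 0.3262 kg

m ≈ 0.326 kg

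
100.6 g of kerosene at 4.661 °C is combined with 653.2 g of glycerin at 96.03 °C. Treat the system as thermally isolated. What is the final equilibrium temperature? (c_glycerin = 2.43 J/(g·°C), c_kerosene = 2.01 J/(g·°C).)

T_f ≈ 85.7 °C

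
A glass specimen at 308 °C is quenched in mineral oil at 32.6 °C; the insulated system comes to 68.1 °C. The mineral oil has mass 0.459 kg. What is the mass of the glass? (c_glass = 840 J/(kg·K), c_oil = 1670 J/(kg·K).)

m ≈ 0.135 kg

|Q_glass| = |Q_oil|:
m×840×(308 − 68.1) = 0.459×1670×(68.1 − 32.6)
201516 m = 27212  ⇒  m ≈ 0.135 kg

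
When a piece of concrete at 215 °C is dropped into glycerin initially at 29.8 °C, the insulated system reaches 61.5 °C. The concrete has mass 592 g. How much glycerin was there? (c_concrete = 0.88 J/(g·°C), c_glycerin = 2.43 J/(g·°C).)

|Q_concrete| = |Q_glycerin|:
592·0.88·(215 − 61.5) = m·2.43·(61.5 − 29.8)
77.03 m = 79967  ⇒  m ≈ 1038 g

m ≈ 1040 g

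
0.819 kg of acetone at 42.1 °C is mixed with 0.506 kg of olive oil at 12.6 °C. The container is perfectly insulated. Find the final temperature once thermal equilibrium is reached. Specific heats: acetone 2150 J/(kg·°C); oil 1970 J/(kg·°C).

Set heat shed by the hot body equal to heat absorbed by the cold body:
0.819*2150*(42.1 − T) = 0.506*1970*(T − 12.6)
1760.8(42.1 − T) = 996.82(T − 12.6)
2757.7 T = 86692  ⇒  T ≈ 31.44 °C

T_f ≈ 31.4 °C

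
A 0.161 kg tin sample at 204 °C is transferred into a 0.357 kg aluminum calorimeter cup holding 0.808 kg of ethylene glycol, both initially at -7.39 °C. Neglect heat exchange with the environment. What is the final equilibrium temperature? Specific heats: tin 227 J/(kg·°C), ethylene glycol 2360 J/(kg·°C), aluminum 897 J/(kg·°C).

T_f ≈ -4.0 °C

Let T be the final temperature. ΣQ_i = 0:
0.161·227·(T − 204) + 0.808·2360·(T − (-7.39)) + 0.357·897·(T − (-7.39)) = 0
36.55(T − 204) + 1906.9(T − (-7.39)) + 320.23(T − (-7.39)) = 0
(36.55 + 1906.9 + 320.23) T = 36.55·204 + 1906.9·(-7.39) + 320.23·(-7.39)
T ≈ -3.98 °C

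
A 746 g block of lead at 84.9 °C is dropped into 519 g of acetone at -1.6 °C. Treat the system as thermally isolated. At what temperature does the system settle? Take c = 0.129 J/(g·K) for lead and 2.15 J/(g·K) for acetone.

T_f ≈ 5.3 °C

T_f = Σ m_i c_i T_i / Σ m_i c_i:
T_f = (96.23×84.9 + 1115.8×(-1.6)) / (96.23 + 1115.8)
    = 6384.9 / 1212.1 ≈ 5.27 °C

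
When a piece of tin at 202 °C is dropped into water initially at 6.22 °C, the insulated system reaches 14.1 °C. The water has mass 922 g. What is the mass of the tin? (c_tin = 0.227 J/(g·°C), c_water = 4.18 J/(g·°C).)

m ≈ 712 g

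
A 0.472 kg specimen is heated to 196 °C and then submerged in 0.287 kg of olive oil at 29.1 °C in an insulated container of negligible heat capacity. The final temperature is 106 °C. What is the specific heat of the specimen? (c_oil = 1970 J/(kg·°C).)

Heat gained plus heat lost sum to zero:
0.472×c×(106 − 196) + 0.287×1970×(106 − 29.1) = 0
-42.48 c = -43478
c = -43478/-42.48 ≈ 1024 J/(kg·°C)

c ≈ 1020 J/(kg·°C)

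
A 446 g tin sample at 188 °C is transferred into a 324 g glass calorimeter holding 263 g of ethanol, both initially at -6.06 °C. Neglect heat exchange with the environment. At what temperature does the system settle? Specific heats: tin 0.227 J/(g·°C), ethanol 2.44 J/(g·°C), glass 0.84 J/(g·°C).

T_f is the heat-capacity-weighted average of the initial temperatures:
T_f = (101.24*188 + 641.72*(-6.06) + 272.16*(-6.06)) / (101.24 + 641.72 + 272.16)
    = 13495 / 1015.1 ≈ 13.29 °C

T_f ≈ 13.3 °C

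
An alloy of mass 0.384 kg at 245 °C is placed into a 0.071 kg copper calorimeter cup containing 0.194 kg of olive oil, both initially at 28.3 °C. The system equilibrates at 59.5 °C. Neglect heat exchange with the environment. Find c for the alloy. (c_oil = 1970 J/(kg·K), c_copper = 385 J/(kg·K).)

c ≈ 179 J/(kg·K)

Heat gained plus heat lost sum to zero:
0.384×c×(59.5 − 245) + 0.194×1970×(59.5 − 28.3) + 0.071×385×(59.5 − 28.3) = 0
-71.23 c = -12777
c = -12777/-71.23 ≈ 179.4 J/(kg·K)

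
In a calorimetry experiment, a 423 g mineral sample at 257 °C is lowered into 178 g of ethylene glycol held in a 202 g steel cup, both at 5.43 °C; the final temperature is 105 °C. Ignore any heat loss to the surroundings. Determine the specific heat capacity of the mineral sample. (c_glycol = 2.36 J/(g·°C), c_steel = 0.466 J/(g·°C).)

c ≈ 0.796 J/(g·°C)

Net heat exchanged in the isolated system is zero:
423·c·(105 − 257) + 178·2.36·(105 − 5.43) + 202·0.466·(105 − 5.43) = 0
-64296 c = -51200
c = -51200/-64296 ≈ 0.7963 J/(g·°C)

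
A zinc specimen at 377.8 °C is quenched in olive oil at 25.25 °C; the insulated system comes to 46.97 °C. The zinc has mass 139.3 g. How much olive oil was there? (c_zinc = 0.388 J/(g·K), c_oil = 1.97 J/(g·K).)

|Q_zinc| = |Q_oil|:
139.3·0.388·(377.8 − 46.97) = m·1.97·(46.97 − 25.25)
42.79 m = 17881  ⇒  m ≈ 417.9 g

m ≈ 418 g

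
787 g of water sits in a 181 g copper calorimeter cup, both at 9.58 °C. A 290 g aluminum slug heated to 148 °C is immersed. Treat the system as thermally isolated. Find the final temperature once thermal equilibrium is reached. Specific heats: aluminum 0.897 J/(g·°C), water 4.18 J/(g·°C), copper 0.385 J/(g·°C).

T_f ≈ 19.5 °C

Let T be the final temperature. ΣQ_i = 0:
290*0.897*(T − 148) + 787*4.18*(T − 9.58) + 181*0.385*(T − 9.58) = 0
260.13(T − 148) + 3289.7(T − 9.58) + 69.69(T − 9.58) = 0
3619.5 T = 70682
T ≈ 19.53 °C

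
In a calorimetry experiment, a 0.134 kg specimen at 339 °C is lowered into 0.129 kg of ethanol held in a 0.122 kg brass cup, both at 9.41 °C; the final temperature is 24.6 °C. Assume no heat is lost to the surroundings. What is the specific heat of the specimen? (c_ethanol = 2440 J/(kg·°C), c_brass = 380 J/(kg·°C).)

c ≈ 130 J/(kg·°C)

Conservation of energy gives ΣQ = 0:
0.134·c·(24.6 − 339) + 0.129·2440·(24.6 − 9.41) + 0.122·380·(24.6 − 9.41) = 0
-42.13 c = -5485.4
c = -5485.4/-42.13 ≈ 130.2 J/(kg·°C)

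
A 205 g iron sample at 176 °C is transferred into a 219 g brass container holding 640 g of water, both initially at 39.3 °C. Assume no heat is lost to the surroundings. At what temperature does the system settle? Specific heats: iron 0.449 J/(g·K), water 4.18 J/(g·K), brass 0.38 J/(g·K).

Taking heat into each body as positive, Σ m c ΔT = 0:
205*0.449*(T − 176) + 640*4.18*(T − 39.3) + 219*0.38*(T − 39.3) = 0
92.05(T − 176) + 2675.2(T − 39.3) + 83.22(T − 39.3) = 0
2850.5 T = 124606
T = 124606/2850.5 ≈ 43.71 °C

T_f ≈ 43.7 °C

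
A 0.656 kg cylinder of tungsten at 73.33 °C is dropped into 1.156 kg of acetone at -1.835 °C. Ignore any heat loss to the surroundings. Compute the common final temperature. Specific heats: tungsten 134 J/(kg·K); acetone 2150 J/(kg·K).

Heat gained plus heat lost sum to zero:
0.656·134·(T − 73.33) + 1.156·2150·(T − (-1.835)) = 0
(87.9 + 2485.4) T = 87.9·73.33 + 2485.4·(-1.835)
T = 1885.3 / 2573.3 = 0.733 °C

T_f ≈ 0.7 °C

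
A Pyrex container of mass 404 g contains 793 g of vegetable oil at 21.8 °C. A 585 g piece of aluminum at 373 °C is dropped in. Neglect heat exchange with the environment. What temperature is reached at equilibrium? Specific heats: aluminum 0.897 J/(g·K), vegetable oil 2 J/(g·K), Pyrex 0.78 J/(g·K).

T_f ≈ 97.8 °C

Heat gained plus heat lost sum to zero:
585·0.897·(T − 373) + 793·2·(T − 21.8) + 404·0.78·(T − 21.8) = 0
(524.75 + 1586 + 315.12) T = 524.75·373 + 1586·21.8 + 315.12·21.8
T = 237174 / 2425.9 = 97.8 °C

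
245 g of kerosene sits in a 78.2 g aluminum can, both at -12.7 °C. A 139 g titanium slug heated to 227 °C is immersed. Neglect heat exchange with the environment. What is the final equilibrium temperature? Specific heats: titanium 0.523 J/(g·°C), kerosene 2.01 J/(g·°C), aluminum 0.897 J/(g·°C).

T_f ≈ 14.7 °C

Setting the total heat transfer to zero:
139*0.523*(T − 227) + 245*2.01*(T − (-12.7)) + 78.2*0.897*(T − (-12.7)) = 0
72.7(T − 227) + 492.45(T − (-12.7)) + 70.15(T − (-12.7)) = 0
635.29 T = 9357.3
T = 9357.3/635.29 ≈ 14.73 °C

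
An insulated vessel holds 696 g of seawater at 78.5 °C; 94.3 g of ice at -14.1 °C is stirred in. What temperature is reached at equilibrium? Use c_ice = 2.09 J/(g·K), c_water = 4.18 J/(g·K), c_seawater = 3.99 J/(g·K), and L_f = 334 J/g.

Net heat exchanged in the isolated system is zero:
ice -14.1→0 °C: 94.3·2.09·14.1 = 2778.9
  melt ice: 94.3·334 = 31496
  meltwater 0→T: 94.3·4.18·T = 394.17 T
  seawater cools: 696·3.99·(T − 78.5) = 2777(T − 78.5)
3171.2 T = 217998 − 34275 = 183723
T ≈ 57.93 °C. Since T > 0 °C, the all-ice-melts assumption holds.

T_f ≈ 57.9 °C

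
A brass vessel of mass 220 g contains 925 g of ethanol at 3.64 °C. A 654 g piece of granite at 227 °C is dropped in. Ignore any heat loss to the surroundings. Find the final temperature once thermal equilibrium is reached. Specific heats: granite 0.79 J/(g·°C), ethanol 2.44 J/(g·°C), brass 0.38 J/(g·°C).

T_f ≈ 44.0 °C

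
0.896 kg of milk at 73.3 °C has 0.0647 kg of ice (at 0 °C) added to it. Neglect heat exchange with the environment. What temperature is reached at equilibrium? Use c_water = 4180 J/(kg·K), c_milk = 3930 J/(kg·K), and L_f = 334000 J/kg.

Energy balance with sensible and latent terms:
melt ice: 0.0647·334000 = 21610
  meltwater 0→T: 0.0647·4180·T = 270.45 T
  milk: 3521.3(T − 73.3)
3791.7 T = 258110 − 21610 = 236500
T ≈ 62.37 °C. Since T > 0 °C, the all-ice-melts assumption holds.

T_f ≈ 62.4 °C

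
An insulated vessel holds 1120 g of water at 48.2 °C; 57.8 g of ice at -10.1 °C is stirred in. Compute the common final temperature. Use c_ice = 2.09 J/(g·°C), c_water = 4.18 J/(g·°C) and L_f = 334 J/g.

T_f ≈ 41.7 °C

Let T be the final temperature. ΣQ_i = 0:
ice -10.1→0 °C: 57.8×2.09×10.1 = 1220.1; fusion: m_ice L_f = 57.8×334 = 19305; meltwater 0→T: 57.8×4.18×T = 241.6 T; water: 4681.6(T − 48.2)
4923.2 T = 225653 − 20525 = 205128
T ≈ 41.67 °C — above 0 °C, consistent with complete melting.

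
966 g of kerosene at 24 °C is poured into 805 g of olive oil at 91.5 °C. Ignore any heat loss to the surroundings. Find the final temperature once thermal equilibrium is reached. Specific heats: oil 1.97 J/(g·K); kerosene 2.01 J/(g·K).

Net heat exchanged in the isolated system is zero:
805*1.97*(T − 91.5) + 966*2.01*(T − 24) = 0
1585.8(T − 91.5) + 1941.7(T − 24) = 0
(1585.8 + 1941.7) T = 1585.8*91.5 + 1941.7*24
T = 191705 / 3527.5 = 54.3 °C

T_f ≈ 54.3 °C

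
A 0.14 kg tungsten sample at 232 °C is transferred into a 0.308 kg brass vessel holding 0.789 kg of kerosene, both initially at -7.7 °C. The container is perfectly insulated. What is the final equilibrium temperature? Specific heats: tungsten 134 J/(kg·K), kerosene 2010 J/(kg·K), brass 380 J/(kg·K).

T_f ≈ -5.1 °C

Taking heat into each body as positive, Σ m c ΔT = 0:
0.14·134·(T − 232) + 0.789·2010·(T − (-7.7)) + 0.308·380·(T − (-7.7)) = 0
18.76(T − 232) + 1585.9(T − (-7.7)) + 117.04(T − (-7.7)) = 0
1721.7 T = -8760.2
T = -8760.2/1721.7 ≈ -5.09 °C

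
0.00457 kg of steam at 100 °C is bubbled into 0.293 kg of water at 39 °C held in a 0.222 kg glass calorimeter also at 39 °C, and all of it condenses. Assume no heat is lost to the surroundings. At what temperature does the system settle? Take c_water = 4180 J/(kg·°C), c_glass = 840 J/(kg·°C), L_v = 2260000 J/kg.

Setting the total heat transfer to zero:
steam→water at 100 °C releases m L_v = 0.00457×2260000 = 10328; condensed water 100 °C→T: 19.1(T − 100); water warms: 0.293×4180×(T − 39) = 1224.7(T − 39); glass cup: 0.222×840×(T − 39) = 186.48(T − 39)
1430.3 T = 10328 + 1910.3 + 55038 = 67276
T ≈ 47.04 °C — below 100 °C, confirming all the steam condensed.

T_f ≈ 47.0 °C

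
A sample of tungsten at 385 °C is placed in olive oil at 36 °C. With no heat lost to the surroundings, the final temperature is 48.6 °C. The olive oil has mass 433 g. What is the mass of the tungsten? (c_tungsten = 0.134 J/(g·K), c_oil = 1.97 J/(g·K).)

m ≈ 238 g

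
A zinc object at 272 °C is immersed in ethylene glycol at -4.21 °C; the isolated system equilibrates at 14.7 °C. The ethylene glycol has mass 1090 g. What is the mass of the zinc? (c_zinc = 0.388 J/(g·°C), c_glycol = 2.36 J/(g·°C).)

Let T be the final temperature. ΣQ_i = 0:
m·0.388·(14.7 − 272) + 1090·2.36·(14.7 − (-4.21)) = 0
-99.83 m = -48644
m = -48644/-99.83 ≈ 487.3 g

m ≈ 487 g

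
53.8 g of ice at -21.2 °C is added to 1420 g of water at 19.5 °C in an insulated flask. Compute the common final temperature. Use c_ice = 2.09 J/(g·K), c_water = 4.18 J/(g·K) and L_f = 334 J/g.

T_f ≈ 15.5 °C

Setting the total heat transfer to zero:
ice -21.2→0 °C: 53.8·2.09·21.2 = 2383.8
  melt ice: 53.8·334 = 17969
  meltwater 0→T: 53.8·4.18·T = 224.88 T
  water cools: 1420·4.18·(T − 19.5) = 5935.6(T − 19.5)
6160.5 T = 115744 − 20353 = 95391
T ≈ 15.48 °C (positive, so assuming full melt was valid).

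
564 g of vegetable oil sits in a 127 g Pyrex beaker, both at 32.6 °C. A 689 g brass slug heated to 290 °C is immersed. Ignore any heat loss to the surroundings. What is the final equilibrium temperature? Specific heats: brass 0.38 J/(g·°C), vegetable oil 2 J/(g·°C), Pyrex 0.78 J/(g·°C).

Conservation of energy gives ΣQ = 0:
689*0.38*(T − 290) + 564*2*(T − 32.6) + 127*0.78*(T − 32.6) = 0
1488.9 T = 115930
T ≈ 77.86 °C

T_f ≈ 77.9 °C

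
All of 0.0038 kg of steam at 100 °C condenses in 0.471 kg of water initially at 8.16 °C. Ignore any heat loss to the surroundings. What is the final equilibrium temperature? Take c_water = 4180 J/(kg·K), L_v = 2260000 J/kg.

T_f ≈ 13.2 °C

Net heat exchanged in the isolated system is zero:
latent heat released on condensation: 0.0038×2260000 = 8588
  condensed water 100 °C→T: 15.88(T − 100)
  original water: 1968.8(T − 8.16)
1984.7 T = 8588 + 1588.4 + 16065 = 26242
T ≈ 13.22 °C (< 100 °C, so full condensation is consistent).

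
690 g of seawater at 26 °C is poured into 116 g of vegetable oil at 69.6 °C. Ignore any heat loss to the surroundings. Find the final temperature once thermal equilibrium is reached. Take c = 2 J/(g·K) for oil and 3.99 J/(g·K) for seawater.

Energy conservation, ΣQ = 0:
116×2×(T − 69.6) + 690×3.99×(T − 26) = 0
2985.1 T = 87728
T ≈ 29.39 °C

T_f ≈ 29.4 °C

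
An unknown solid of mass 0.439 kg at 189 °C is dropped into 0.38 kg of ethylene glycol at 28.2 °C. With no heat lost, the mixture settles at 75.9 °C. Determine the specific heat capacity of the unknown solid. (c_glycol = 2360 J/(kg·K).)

Let T be the final temperature. ΣQ_i = 0:
0.439·c·(75.9 − 189) + 0.38·2360·(75.9 − 28.2) = 0
-49.65 c = -42777
c = -42777/-49.65 ≈ 861.6 J/(kg·K)

c ≈ 862 J/(kg·K)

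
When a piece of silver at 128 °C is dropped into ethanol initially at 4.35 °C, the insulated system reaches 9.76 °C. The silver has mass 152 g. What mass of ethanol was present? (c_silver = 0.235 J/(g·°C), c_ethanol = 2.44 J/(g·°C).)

Energy conservation, ΣQ = 0:
152×0.235×(9.76 − 128) + m×2.44×(9.76 − 4.35) = 0
13.2 m = 4223.5
m = 4223.5/13.2 ≈ 320 g

m ≈ 320 g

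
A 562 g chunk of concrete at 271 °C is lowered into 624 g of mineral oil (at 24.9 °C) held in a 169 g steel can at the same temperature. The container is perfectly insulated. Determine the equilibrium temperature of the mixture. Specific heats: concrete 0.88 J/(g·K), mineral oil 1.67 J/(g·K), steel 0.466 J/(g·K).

T_f ≈ 100.2 °C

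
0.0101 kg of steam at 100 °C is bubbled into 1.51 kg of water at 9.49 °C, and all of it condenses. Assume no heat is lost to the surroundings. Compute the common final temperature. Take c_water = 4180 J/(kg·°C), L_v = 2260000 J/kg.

Taking heat into each body as positive, Σ m c ΔT = 0:
steam→water at 100 °C releases m L_v = 0.0101×2260000 = 22826; condensed water 100 °C→T: 42.22(T − 100); original water: 6311.8(T − 9.49)
6354 T = 22826 + 4221.8 + 59899 = 86947
T ≈ 13.68 °C, under the boiling point, so the assumption holds.

T_f ≈ 13.7 °C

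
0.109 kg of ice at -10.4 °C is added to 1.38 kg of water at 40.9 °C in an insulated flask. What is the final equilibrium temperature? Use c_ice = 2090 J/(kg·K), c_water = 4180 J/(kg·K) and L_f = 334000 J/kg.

Conservation of energy gives ΣQ = 0:
warm ice to 0 °C: 0.109×2090×(0 − (-10.4)) = 2369.2
  latent heat to melt: 0.109×334000 = 36406
  warm the meltwater: 455.62 T
  water cools: 1.38×4180×(T − 40.9) = 5768.4(T − 40.9)
6224 T = 235928 − 38775 = 197152
T ≈ 31.68 °C — above 0 °C, consistent with complete melting.

T_f ≈ 31.7 °C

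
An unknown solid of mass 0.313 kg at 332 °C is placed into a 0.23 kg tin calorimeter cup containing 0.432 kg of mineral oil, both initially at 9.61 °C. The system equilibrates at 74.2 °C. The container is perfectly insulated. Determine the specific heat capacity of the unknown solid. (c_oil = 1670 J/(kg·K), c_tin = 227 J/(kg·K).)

c ≈ 619 J/(kg·K)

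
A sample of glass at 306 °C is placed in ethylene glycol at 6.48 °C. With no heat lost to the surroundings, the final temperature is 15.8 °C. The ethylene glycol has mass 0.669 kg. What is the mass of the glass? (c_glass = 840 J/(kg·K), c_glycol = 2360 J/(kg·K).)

m ≈ 0.0604 kg

Heat lost by the glass = heat gained by the glycol:
m·840·(306 − 15.8) = 0.669·2360·(15.8 − 6.48)
243768 m = 14715  ⇒  m ≈ 0.06036 kg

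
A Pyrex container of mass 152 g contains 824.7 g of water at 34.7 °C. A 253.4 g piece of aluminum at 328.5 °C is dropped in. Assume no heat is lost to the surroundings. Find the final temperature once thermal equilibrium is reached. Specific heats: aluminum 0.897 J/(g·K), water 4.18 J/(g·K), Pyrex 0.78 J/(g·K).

Setting the total heat transfer to zero:
253.4*0.897*(T − 328.5) + 824.7*4.18*(T − 34.7) + 152*0.78*(T − 34.7) = 0
227.3(T − 328.5) + 3447.2(T − 34.7) + 118.56(T − 34.7) = 0
(227.3 + 3447.2 + 118.56) T = 227.3*328.5 + 3447.2*34.7 + 118.56*34.7
T = 198401/3793.1 ≈ 52.31 °C

T_f ≈ 52.3 °C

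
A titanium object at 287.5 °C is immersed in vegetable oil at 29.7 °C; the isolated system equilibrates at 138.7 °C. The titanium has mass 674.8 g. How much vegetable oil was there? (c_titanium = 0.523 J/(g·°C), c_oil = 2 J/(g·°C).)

m ≈ 241 g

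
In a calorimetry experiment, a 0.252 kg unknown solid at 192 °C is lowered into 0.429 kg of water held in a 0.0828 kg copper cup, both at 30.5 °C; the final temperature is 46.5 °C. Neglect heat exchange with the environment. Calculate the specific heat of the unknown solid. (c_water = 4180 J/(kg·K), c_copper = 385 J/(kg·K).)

c ≈ 796 J/(kg·K)

Net heat exchanged in the isolated system is zero:
0.252·c·(46.5 − 192) + 0.429·4180·(46.5 − 30.5) + 0.0828·385·(46.5 − 30.5) = 0
-36.67 c = -29202
c = -29202/-36.67 ≈ 796.4 J/(kg·K)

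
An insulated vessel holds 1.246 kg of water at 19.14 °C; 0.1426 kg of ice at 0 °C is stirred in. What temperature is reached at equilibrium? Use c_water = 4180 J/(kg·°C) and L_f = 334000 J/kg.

T_f ≈ 9.0 °C

Sum of m c ΔT and latent-heat terms is zero:
fusion: m_ice L_f = 0.1426·334000 = 47628; meltwater 0→T: 0.1426·4180·T = 596.07 T; water: 5208.3(T − 19.14)
5804.3 T = 99686 − 47628 = 52058
T ≈ 8.97 °C. Since T > 0 °C, the all-ice-melts assumption holds.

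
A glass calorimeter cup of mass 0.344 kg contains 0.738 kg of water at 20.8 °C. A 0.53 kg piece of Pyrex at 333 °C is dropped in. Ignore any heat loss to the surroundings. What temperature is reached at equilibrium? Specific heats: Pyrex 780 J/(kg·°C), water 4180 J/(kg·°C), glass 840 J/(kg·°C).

T_f ≈ 54.9 °C

Net heat exchanged in the isolated system is zero:
0.53*780*(T − 333) + 0.738*4180*(T − 20.8) + 0.344*840*(T − 20.8) = 0
(413.4 + 3084.8 + 288.96) T = 413.4*333 + 3084.8*20.8 + 288.96*20.8
T ≈ 54.88 °C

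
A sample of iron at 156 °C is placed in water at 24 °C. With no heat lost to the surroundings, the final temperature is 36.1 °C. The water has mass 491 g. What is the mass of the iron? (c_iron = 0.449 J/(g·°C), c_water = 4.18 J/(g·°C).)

m ≈ 461 g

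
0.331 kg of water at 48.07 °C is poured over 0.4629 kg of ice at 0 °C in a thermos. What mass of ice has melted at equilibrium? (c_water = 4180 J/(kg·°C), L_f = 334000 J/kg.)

Cooling the water to 0 °C releases 0.331×4180×48.07 = 66509 J.
To melt every bit of ice: 0.4629×334000 = 154609 J.
Since 66509 < 154609 J, not all the ice melts; equilibrium is at 0 °C.
Mass melted = 66509/334000 ≈ 0.1991 kg.

m_melted ≈ 0.199 kg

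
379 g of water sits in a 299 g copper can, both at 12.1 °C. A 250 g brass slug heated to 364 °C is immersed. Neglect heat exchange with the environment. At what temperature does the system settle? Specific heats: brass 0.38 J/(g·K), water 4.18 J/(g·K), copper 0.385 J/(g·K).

T_f is the heat-capacity-weighted average of the initial temperatures:
T_f = (95·364 + 1584.2·12.1 + 115.12·12.1) / (95 + 1584.2 + 115.12)
    = 55142 / 1794.3 ≈ 30.73 °C

T_f ≈ 30.7 °C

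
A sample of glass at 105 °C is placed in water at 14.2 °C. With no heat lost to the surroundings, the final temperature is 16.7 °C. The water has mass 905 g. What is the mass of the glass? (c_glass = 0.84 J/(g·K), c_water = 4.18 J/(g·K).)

Heat lost by the glass = heat gained by the water:
m·0.84·(105 − 16.7) = 905·4.18·(16.7 − 14.2)
74.17 m = 9457.2  ⇒  m ≈ 127.5 g

m ≈ 128 g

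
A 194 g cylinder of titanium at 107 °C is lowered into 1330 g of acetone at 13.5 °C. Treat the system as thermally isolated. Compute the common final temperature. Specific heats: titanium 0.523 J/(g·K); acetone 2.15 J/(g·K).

Energy conservation, ΣQ = 0:
194*0.523*(T − 107) + 1330*2.15*(T − 13.5) = 0
2961 T = 49460
T = 49460/2961 ≈ 16.70 °C

T_f ≈ 16.7 °C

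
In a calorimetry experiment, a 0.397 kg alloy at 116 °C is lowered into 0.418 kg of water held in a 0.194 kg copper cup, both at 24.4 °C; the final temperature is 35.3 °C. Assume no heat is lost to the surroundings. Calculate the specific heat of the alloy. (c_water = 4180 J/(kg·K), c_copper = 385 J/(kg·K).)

Energy conservation, ΣQ = 0:
0.397·c·(35.3 − 116) + 0.418·4180·(35.3 − 24.4) + 0.194·385·(35.3 − 24.4) = 0
-32.04 c = -19859
c = -19859/-32.04 ≈ 619.9 J/(kg·K)

c ≈ 620 J/(kg·K)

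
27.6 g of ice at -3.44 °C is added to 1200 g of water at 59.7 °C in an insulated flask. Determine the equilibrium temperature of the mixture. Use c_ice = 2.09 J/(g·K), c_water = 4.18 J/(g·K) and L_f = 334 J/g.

Taking heat into each body as positive, Σ m c ΔT = 0:
warm ice to 0 °C: 27.6×2.09×(0 − (-3.44)) = 198.43
  latent heat to melt: 27.6×334 = 9218.4
  meltwater 0→T: 27.6×4.18×T = 115.37 T
  water cools: 1200×4.18×(T − 59.7) = 5016(T − 59.7)
5131.4 T = 299455 − 9416.8 = 290038
T ≈ 56.52 °C. Since T > 0 °C, the all-ice-melts assumption holds.

T_f ≈ 56.5 °C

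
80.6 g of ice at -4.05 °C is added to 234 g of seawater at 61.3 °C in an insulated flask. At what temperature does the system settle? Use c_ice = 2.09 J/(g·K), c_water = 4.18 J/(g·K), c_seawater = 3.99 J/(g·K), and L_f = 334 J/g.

Taking heat into each body as positive, Σ m c ΔT = 0:
ice -4.05→0 °C: 80.6×2.09×4.05 = 682.24; melt ice: 80.6×334 = 26920; meltwater 0→T: 80.6×4.18×T = 336.91 T; seawater cools: 234×3.99×(T − 61.3) = 933.66(T − 61.3)
1270.6 T = 57233 − 27603 = 29631
T ≈ 23.32 °C. Since T > 0 °C, the all-ice-melts assumption holds.

T_f ≈ 23.3 °C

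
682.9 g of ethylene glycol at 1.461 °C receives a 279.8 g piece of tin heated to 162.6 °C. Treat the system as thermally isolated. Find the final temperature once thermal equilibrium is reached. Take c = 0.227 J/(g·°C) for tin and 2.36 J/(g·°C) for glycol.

T_f ≈ 7.6 °C

T_f = Σ m_i c_i T_i / Σ m_i c_i:
T_f = (63.51×162.6 + 1611.6×1.461) / (63.51 + 1611.6)
    = 12682 / 1675.2 ≈ 7.57 °C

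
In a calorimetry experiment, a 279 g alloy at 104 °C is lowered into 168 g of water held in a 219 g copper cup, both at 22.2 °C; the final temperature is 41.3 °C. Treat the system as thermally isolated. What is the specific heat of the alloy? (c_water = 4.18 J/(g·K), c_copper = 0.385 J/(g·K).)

c ≈ 0.859 J/(g·K)

Conservation of energy gives ΣQ = 0:
279·c·(41.3 − 104) + 168·4.18·(41.3 − 22.2) + 219·0.385·(41.3 − 22.2) = 0
-17493 c = -15023
c = -15023/-17493 ≈ 0.8588 J/(g·K)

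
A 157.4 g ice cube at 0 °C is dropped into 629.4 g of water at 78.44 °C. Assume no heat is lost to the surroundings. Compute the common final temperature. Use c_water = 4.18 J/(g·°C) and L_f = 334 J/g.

T_f ≈ 46.8 °C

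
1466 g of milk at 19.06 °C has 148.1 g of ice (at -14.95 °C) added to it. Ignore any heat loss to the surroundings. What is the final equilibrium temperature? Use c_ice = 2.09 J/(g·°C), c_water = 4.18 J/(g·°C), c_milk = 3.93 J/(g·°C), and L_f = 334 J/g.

Energy conservation, ΣQ = 0:
warm ice to 0 °C: 148.1×2.09×(0 − (-14.95)) = 4627.5
  latent heat to melt: 148.1×334 = 49465
  meltwater 0→T: 148.1×4.18×T = 619.06 T
  milk cools: 1466×3.93×(T − 19.06) = 5761.4(T − 19.06)
6380.4 T = 109812 − 54093 = 55719
T ≈ 8.73 °C. Since T > 0 °C, the all-ice-melts assumption holds.

T_f ≈ 8.7 °C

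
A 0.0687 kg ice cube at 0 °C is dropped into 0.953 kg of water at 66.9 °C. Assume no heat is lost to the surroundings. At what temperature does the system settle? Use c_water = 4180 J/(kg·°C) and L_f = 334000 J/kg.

T_f ≈ 57.0 °C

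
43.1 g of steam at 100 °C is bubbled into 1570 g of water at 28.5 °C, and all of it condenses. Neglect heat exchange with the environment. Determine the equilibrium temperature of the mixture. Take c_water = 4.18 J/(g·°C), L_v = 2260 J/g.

T_f ≈ 44.9 °C

Sum of m c ΔT and latent-heat terms is zero:
steam→water at 100 °C releases m L_v = 43.1·2260 = 97406; condensed water 100 °C→T: 180.16(T − 100); original water: 6562.6(T − 28.5)
6742.8 T = 97406 + 18016 + 187034 = 302456
T ≈ 44.86 °C, under the boiling point, so the assumption holds.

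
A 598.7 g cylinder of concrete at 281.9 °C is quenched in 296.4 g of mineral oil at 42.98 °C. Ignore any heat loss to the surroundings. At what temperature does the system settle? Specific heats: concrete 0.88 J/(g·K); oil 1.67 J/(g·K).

T_f ≈ 166.2 °C

|Q_concrete| = |Q_oil|:
598.7×0.88×(281.9 − T) = 296.4×1.67×(T − 42.98)
526.86(281.9 − T) = 494.99(T − 42.98)
1021.8 T = 169795  ⇒  T ≈ 166.17 °C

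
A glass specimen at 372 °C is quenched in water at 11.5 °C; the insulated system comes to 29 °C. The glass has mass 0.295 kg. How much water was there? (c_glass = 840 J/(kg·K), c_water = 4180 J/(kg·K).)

Heat lost by the glass = heat gained by the water:
0.295·840·(372 − 29) = m·4180·(29 − 11.5)
73150 m = 84995  ⇒  m ≈ 1.162 kg

m ≈ 1.16 kg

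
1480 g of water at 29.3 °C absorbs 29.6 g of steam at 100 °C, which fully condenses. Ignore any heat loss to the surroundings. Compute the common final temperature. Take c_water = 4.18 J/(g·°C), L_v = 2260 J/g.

T_f ≈ 41.3 °C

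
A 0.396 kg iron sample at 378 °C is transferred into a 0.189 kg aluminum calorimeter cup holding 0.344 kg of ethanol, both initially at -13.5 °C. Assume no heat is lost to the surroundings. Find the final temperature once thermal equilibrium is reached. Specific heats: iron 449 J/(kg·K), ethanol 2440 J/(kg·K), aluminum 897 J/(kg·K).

T_f ≈ 45.2 °C

T_f = Σ m_i c_i T_i / Σ m_i c_i:
T_f = (177.8·378 + 839.36·(-13.5) + 169.53·(-13.5)) / (177.8 + 839.36 + 169.53)
    = 53590 / 1186.7 ≈ 45.16 °C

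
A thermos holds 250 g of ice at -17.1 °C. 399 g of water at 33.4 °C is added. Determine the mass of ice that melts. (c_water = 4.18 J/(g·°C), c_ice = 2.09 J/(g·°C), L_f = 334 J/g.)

m_melted ≈ 140 g

Cooling the water to 0 °C releases 399×4.18×33.4 = 55705 J.
Warming the ice to 0 °C takes 250×2.09×17.1 = 8934.8 J, leaving 46770 J for melting.
Fully melting the ice requires m_ice L_f = 250×334 = 83500 J.
Since 46770 < 83500 J, not all the ice melts; equilibrium is at 0 °C.
m_melt = 46770 / L_f = 140 g.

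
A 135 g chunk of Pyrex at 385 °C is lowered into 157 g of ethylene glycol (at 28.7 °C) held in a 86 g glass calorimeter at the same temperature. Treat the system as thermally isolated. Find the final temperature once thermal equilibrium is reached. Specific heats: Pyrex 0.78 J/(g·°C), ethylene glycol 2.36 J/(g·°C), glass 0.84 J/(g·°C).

Setting the total heat transfer to zero:
135·0.78·(T − 385) + 157·2.36·(T − 28.7) + 86·0.84·(T − 28.7) = 0
105.3(T − 385) + 370.52(T − 28.7) + 72.24(T − 28.7) = 0
548.06 T = 53248
T = 53248/548.06 ≈ 97.16 °C

T_f ≈ 97.2 °C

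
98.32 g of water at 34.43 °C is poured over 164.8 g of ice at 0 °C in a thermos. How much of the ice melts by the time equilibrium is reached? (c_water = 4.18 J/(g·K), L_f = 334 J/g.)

m_melted ≈ 42.4 g

Water can give up m c ΔT = 98.32·4.18·34.43 = 14150 J before reaching 0 °C.
Melting all 164.8 g of ice would need 164.8·334 = 55043 J.
14150 J < 55043 J, so only part of the ice melts and the system sits at 0 °C.
m_melt = 14150 / L_f = 42.37 g.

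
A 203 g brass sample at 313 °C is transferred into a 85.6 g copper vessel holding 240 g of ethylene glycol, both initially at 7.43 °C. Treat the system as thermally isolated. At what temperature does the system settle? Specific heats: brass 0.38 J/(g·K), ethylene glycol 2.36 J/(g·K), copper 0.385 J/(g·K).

T_f ≈ 42.3 °C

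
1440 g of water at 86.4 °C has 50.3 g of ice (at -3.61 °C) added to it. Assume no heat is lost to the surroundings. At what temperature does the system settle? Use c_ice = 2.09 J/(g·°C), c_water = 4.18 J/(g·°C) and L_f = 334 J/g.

Sum of m c ΔT and latent-heat terms is zero:
warm ice to 0 °C: 50.3·2.09·(0 − (-3.61)) = 379.51
  fusion: m_ice L_f = 50.3·334 = 16800
  warm the meltwater: 210.25 T
  water: 6019.2(T − 86.4)
6229.5 T = 520059 − 17180 = 502879
T ≈ 80.73 °C. Since T > 0 °C, the all-ice-melts assumption holds.

T_f ≈ 80.7 °C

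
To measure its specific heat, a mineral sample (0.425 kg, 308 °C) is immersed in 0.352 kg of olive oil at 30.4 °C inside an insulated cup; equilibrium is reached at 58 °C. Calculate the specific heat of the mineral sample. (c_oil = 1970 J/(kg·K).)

m_s c (T_s − T_f) = m_oil c_oil (T_f − T_0):
0.425×c×(308 − 58) = 0.352×1970×(58 − 30.4)
106.25 c = 19139  ⇒  c ≈ 180.1 J/(kg·K)

c ≈ 180 J/(kg·K)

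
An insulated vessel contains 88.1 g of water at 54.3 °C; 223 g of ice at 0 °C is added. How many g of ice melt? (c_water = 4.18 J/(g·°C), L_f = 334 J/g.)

Water can give up m c ΔT = 88.1·4.18·54.3 = 19996 J before reaching 0 °C.
Melting all 223 g of ice would need 223·334 = 74482 J.
That's not enough to melt it all — equilibrium is at 0 °C with ice remaining.
m_melted·334 = 19996  ⇒  m_melted ≈ 59.87 g.

m_melted ≈ 59.9 g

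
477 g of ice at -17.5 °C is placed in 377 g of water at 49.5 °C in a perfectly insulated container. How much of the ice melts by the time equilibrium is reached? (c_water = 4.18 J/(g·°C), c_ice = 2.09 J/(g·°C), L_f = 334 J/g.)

Cooling the water to 0 °C releases 377·4.18·49.5 = 78005 J.
Of that, 477·2.09·17.5 = 17446 J goes to bring the ice to 0 °C, leaving 60559 J.
Fully melting the ice requires m_ice L_f = 477·334 = 159318 J.
Since 60559 < 159318 J, not all the ice melts; equilibrium is at 0 °C.
m_melted·334 = 60559  ⇒  m_melted ≈ 181.3 g.

m_melted ≈ 181 g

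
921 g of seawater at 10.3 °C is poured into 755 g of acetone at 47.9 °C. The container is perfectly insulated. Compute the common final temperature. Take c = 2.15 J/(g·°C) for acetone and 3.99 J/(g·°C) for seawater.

T_f is the heat-capacity-weighted average of the initial temperatures:
T_f = (1623.2*47.9 + 3674.8*10.3) / (1623.2 + 3674.8)
    = 115604 / 5298 ≈ 21.82 °C

T_f ≈ 21.8 °C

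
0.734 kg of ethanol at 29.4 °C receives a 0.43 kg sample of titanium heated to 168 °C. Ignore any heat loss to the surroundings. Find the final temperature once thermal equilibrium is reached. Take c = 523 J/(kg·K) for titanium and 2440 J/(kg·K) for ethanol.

T_f ≈ 44.9 °C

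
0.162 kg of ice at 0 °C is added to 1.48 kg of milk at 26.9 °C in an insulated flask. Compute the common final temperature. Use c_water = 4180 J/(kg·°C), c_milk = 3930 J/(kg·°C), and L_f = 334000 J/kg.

Taking heat into each body as positive, Σ m c ΔT = 0:
melt ice: 0.162×334000 = 54108
  warm the meltwater: 677.16 T
  milk: 5816.4(T − 26.9)
6493.6 T = 156461 − 54108 = 102353
T ≈ 15.76 °C — above 0 °C, consistent with complete melting.

T_f ≈ 15.8 °C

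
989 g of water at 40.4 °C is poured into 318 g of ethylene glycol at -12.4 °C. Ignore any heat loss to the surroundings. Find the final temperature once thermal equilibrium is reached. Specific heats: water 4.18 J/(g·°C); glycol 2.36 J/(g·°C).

T_f ≈ 32.3 °C

Heat lost by the water equals heat gained by the glycol:
989·4.18·(40.4 − T) = 318·2.36·(T − (-12.4))
4134(40.4 − T) = 750.48(T − (-12.4))
4884.5 T = 157708  ⇒  T ≈ 32.29 °C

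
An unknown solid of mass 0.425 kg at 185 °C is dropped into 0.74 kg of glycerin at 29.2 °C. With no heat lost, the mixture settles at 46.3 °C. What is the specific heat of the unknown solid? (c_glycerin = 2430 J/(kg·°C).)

Heat lost by the unknown solid = heat gained by the glycerin:
0.425·c·(185 − 46.3) = 0.74·2430·(46.3 − 29.2)
58.95 c = 30749  ⇒  c ≈ 521.6 J/(kg·°C)

c ≈ 522 J/(kg·°C)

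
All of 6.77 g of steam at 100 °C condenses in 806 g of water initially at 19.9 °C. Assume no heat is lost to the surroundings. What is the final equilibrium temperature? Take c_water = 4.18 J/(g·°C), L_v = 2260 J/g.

T_f ≈ 25.1 °C

Energy conservation, ΣQ = 0:
latent heat released on condensation: 6.77×2260 = 15300; condensed water 100 °C→T: 28.3(T − 100); water warms: 806×4.18×(T − 19.9) = 3369.1(T − 19.9)
3397.4 T = 15300 + 2829.9 + 67045 = 85175
T ≈ 25.07 °C — below 100 °C, confirming all the steam condensed.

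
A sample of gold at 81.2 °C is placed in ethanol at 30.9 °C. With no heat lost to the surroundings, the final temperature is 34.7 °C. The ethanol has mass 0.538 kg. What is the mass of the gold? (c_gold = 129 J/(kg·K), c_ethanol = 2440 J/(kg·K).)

Conservation of energy gives ΣQ = 0:
m×129×(34.7 − 81.2) + 0.538×2440×(34.7 − 30.9) = 0
-5998.5 m = -4988.3
m = -4988.3/-5998.5 ≈ 0.8316 kg

m ≈ 0.832 kg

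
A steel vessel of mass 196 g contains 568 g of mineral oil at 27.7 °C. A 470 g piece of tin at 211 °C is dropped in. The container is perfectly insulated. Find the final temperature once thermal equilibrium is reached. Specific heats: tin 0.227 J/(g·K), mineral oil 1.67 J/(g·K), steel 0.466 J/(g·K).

T_f ≈ 44.8 °C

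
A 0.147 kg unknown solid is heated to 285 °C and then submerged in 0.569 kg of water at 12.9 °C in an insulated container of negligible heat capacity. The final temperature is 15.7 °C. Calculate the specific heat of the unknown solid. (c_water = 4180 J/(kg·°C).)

m_s c (T_s − T_f) = m_water c_water (T_f − T_0):
0.147×c×(285 − 15.7) = 0.569×4180×(15.7 − 12.9)
39.59 c = 6659.6  ⇒  c ≈ 168.2 J/(kg·°C)

c ≈ 168 J/(kg·°C)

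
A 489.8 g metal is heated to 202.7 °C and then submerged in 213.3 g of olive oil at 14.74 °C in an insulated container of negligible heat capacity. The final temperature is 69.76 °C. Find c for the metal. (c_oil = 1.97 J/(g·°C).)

c ≈ 0.355 J/(g·°C)

Heat lost by the metal = heat gained by the oil:
489.8×c×(202.7 − 69.76) = 213.3×1.97×(69.76 − 14.74)
65114 c = 23119  ⇒  c ≈ 0.3551 J/(g·°C)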